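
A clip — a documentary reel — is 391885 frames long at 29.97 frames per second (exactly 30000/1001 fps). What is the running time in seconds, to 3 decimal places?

13075.896 seconds

Running time = 391885 × 1001/30000 = 78455377/6000 s ≈ 13075.896 s.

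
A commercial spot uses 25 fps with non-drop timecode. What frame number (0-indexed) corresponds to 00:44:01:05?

66030

Total seconds to the label: (0 × 3600 + 44 × 60 + 1) = 2641.
Frame index = 2641 × 25 + 5 = 66030.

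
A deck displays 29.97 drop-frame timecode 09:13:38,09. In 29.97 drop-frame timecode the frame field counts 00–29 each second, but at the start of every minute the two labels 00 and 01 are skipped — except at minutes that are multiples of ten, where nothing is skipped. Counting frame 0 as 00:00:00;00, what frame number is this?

995553

As if non-drop at 30 labels/s: (9 × 3600 + 13 × 60 + 38) × 30 + 9 = 996549.
Minute boundaries passed: 553; those not divisible by 10: 553 − 55 = 498; dropped labels = 2 × 498 = 996.
Actual frame index = 996549 − 996 = 995553.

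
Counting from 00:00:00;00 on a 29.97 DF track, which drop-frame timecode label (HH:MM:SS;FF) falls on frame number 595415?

Each 10-minute DF block holds 10 × 60 × 30 − 9 × 2 = 17982 frames. 595415 ÷ 17982 → 33 full blocks, remainder 2009.
Within the partial block the first minute is 1800 frames and each further minute 1798, so 1 further minute boundary passed. Total skipped labels = 18 × 33 + 2 × 1 = 596.
Non-drop label index = 595415 + 596 = 596011; at 30 labels/s that is 05:31:07:01, i.e. DF 05:31:07;01.

05:31:07;01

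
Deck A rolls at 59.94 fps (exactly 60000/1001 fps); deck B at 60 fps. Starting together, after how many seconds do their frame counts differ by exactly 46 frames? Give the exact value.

The gap grows by |60 − 60000/1001| = 60/1001 frames per second.
Time for a 46-frame gap: 46 ÷ (60/1001) = 23023/30 s.

23023/30 seconds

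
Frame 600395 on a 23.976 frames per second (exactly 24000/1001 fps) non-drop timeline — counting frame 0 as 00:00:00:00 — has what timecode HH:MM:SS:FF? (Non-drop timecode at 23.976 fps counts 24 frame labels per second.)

600395 ÷ 24 = 25016 full seconds, remainder 11 frames.
25016 s = 6 h 56 min 56 s.
Timecode: 06:56:56:11.

06:56:56:11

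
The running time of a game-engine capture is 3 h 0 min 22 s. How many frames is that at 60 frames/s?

3 h 0 min 22 s = 10822 s.
Frames = 10822 × 60 = 649320.

649320 frames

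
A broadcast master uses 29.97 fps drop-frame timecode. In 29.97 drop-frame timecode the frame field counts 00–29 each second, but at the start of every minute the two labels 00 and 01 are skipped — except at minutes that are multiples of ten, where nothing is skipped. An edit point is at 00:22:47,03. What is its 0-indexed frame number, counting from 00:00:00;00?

40973

As if non-drop at 30 labels/s: (0 × 3600 + 22 × 60 + 47) × 30 + 3 = 41013.
Minute boundaries passed: 22; those not divisible by 10: 22 − 2 = 20; dropped labels = 2 × 20 = 40.
Actual frame index = 41013 − 40 = 40973.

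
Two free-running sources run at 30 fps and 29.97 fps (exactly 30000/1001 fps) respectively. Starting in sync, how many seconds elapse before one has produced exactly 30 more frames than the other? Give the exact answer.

1001 seconds

The gap grows by |30000/1001 − 30| = 30/1001 frames per second.
Time for a 30-frame gap: 30 ÷ (30/1001) = 1001 s.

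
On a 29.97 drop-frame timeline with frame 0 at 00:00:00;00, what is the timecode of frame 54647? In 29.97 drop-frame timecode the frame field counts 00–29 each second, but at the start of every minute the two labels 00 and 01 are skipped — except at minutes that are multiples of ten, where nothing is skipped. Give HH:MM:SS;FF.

00:30:23;11

Ten DF minutes hold 17982 frames, so frame 54647 lies in block 3 (frames 53946–71927) with 701 frames into that block.
The block's first minute is 1800 frames and the rest 1798 each; 701 frames reaches minute 0, so 3 × 18 + 0 × 2 = 54 labels have been skipped so far.
Adding those back, label number 54647 + 54 = 54701 at 30 labels/s is 1823 s + 11 f = 0 h 30 min 23 s frame 11, i.e. 00:30:23;11.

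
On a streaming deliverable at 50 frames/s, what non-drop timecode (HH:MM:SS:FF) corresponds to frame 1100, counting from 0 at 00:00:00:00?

00:00:22:00

1100 ÷ 50 = 22 full seconds, remainder 0 frames.
22 s = 0 h 0 min 22 s.
Timecode: 00:00:22:00.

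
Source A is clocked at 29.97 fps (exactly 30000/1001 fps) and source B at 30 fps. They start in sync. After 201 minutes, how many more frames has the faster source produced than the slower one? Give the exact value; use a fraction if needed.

361800/1001 frames

201 min = 12060 s.
A emits 30000/1001 × 12060 = 361800000/1001 frames; B emits 30 × 12060 = 361800.
Difference = 361800/1001 frames (≈ 361.4386); B is ahead of A.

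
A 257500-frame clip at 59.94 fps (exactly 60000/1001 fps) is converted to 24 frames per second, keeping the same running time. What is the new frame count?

103103 frames

Target frames = source frames × (target rate / source rate) = 257500 × (24)/(60000/1001) = 257500 × 1001/2500 = 103103.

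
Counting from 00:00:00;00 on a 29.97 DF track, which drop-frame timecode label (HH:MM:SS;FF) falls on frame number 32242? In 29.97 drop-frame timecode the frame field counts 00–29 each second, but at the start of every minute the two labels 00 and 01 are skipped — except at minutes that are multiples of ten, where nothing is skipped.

00:17:55;24

Each 10-minute DF block holds 10 × 60 × 30 − 9 × 2 = 17982 frames. 32242 ÷ 17982 → 1 full block, remainder 14260.
Within the partial block the first minute is 1800 frames and each further minute 1798, so 7 further minute boundaries passed. Total skipped labels = 18 × 1 + 2 × 7 = 32.
Non-drop label index = 32242 + 32 = 32274; at 30 labels/s that is 00:17:55:24, i.e. DF 00:17:55;24.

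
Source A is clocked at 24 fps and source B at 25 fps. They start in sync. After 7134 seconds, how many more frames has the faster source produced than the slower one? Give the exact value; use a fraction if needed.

A emits 24 × 7134 = 171216 frames; B emits 25 × 7134 = 178350.
Difference = 7134 frames; B is ahead of A.

7134 frames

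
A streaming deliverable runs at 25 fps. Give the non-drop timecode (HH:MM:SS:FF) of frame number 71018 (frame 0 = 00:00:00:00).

71018 ÷ 25 = 2840 full seconds, remainder 18 frames.
2840 s = 0 h 47 min 20 s.
Timecode: 00:47:20:18.

00:47:20:18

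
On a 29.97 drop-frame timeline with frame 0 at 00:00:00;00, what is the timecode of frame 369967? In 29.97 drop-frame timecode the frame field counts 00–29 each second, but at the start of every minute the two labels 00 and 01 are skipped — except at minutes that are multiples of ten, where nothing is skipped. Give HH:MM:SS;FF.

Ten DF minutes hold 17982 frames, so frame 369967 lies in block 20 (frames 359640–377621) with 10327 frames into that block.
The block's first minute is 1800 frames and the rest 1798 each; 10327 frames reaches minute 5, so 20 × 18 + 5 × 2 = 370 labels have been skipped so far.
Adding those back, label number 369967 + 370 = 370337 at 30 labels/s is 12344 s + 17 f = 3 h 25 min 44 s frame 17, i.e. 03:25:44;17.

03:25:44;17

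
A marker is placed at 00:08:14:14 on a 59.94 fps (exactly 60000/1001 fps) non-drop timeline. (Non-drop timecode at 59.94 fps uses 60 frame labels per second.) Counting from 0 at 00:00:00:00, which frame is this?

Total seconds to the label: (0 × 3600 + 8 × 60 + 14) = 494.
Frame index = 494 × 60 + 14 = 29654.

frame 29654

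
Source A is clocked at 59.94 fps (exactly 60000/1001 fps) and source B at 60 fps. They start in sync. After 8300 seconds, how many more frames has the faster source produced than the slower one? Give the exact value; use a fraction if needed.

498000/1001 frames

A emits 60000/1001 × 8300 = 498000000/1001 frames; B emits 60 × 8300 = 498000.
Difference = 498000/1001 frames (≈ 497.5025); B is ahead of A.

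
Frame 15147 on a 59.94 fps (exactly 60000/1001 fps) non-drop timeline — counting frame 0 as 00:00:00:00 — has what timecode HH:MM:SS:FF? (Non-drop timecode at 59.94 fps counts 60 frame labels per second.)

00:04:12:27

15147 ÷ 60 = 252 full seconds, remainder 27 frames.
252 s = 0 h 4 min 12 s.
Timecode: 00:04:12:27.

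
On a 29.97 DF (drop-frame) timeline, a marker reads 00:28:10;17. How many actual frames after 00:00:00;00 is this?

50665

As if non-drop at 30 labels/s: (0 × 3600 + 28 × 60 + 10) × 30 + 17 = 50717.
Minute boundaries passed: 28; those not divisible by 10: 28 − 2 = 26; dropped labels = 2 × 26 = 52.
Actual frame index = 50717 − 52 = 50665.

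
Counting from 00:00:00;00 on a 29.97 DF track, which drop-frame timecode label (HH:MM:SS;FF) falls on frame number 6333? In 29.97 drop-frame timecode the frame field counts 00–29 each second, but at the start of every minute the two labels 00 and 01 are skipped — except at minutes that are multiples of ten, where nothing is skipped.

Each 10-minute DF block holds 10 × 60 × 30 − 9 × 2 = 17982 frames. 6333 ÷ 17982 → 0 full blocks, remainder 6333.
Within the partial block the first minute is 1800 frames and each further minute 1798, so 3 further minute boundaries passed. Total skipped labels = 18 × 0 + 2 × 3 = 6.
Non-drop label index = 6333 + 6 = 6339; at 30 labels/s that is 00:03:31:09, i.e. DF 00:03:31;09.

00:03:31;09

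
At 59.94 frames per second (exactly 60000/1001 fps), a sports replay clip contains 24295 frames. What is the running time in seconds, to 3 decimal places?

405.322 seconds

Running time = 24295 × 1001/60000 = 4863859/12000 s ≈ 405.322 s.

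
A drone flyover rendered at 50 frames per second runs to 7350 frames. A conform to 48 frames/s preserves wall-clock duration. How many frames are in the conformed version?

Target frames = source frames × (target rate / source rate) = 7350 × (48)/(50) = 7350 × 24/25 = 7056.

7056 frames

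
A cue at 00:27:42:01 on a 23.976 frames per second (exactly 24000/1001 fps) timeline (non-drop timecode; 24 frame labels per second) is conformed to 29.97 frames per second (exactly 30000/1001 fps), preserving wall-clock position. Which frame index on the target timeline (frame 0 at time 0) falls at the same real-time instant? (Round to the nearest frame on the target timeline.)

Source frame index: (0×3600 + 27×60 + 42) × 24 + 1 = 39889.
Real time: 39889 / (24000/1001) = 39928889/24000 s.
Target frame: (39928889/24000) × (30000/1001) = 199445/4 ≈ 49861.250 → 49861.

frame 49861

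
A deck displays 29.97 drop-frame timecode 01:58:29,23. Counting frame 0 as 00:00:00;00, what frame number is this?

As if non-drop at 30 labels/s: (1 × 3600 + 58 × 60 + 29) × 30 + 23 = 213293.
Minute boundaries passed: 118; those not divisible by 10: 118 − 11 = 107; dropped labels = 2 × 107 = 214.
Actual frame index = 213293 − 214 = 213079.

213079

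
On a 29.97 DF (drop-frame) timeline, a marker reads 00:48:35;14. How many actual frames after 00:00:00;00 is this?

87376

As if non-drop at 30 labels/s: (0 × 3600 + 48 × 60 + 35) × 30 + 14 = 87464.
Minute boundaries passed: 48; those not divisible by 10: 48 − 4 = 44; dropped labels = 2 × 44 = 88.
Actual frame index = 87464 − 88 = 87376.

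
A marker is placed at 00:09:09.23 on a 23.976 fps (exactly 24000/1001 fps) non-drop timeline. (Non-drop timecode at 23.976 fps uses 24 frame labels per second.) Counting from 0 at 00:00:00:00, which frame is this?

frame 13199

Total seconds to the label: (0 × 3600 + 9 × 60 + 9) = 549.
Frame index = 549 × 24 + 23 = 13199.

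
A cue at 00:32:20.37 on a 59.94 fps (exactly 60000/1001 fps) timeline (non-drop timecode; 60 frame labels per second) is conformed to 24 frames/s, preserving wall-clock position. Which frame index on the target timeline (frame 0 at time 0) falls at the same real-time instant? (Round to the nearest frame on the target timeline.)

frame 46621

Source frame index: (0×3600 + 32×60 + 20) × 60 + 37 = 116437.
Real time: 116437 / (60000/1001) = 116553437/60000 s.
Target frame: (116553437/60000) × (24) = 116553437/2500 ≈ 46621.375 → 46621.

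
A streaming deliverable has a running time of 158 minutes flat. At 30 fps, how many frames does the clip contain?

284400 frames

158 min = 9480 s.
Frames = 9480 × 30 = 284400.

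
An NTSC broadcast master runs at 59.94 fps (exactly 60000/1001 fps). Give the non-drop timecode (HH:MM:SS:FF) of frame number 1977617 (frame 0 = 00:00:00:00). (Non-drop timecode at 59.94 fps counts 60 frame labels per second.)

1977617 ÷ 60 = 32960 full seconds, remainder 17 frames.
32960 s = 9 h 9 min 20 s.
Timecode: 09:09:20:17.

09:09:20:17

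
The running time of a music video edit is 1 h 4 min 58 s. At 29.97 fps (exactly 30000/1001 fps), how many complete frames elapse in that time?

1 h 4 min 58 s = 3898 s.
Frames = 3898 × 30000/1001 = 116940000/1001 ≈ 116823.1768.
Complete frames: 116823.

116823 frames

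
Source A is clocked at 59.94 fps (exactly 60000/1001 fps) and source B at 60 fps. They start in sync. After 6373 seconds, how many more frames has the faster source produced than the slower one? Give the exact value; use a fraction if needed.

A emits 60000/1001 × 6373 = 382380000/1001 frames; B emits 60 × 6373 = 382380.
Difference = 382380/1001 frames (≈ 381.9980); B is ahead of A.

382380/1001 frames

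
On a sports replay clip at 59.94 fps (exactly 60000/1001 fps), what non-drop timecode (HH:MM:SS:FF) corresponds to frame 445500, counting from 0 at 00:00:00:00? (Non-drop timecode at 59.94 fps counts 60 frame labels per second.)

445500 ÷ 60 = 7425 full seconds, remainder 0 frames.
7425 s = 2 h 3 min 45 s.
Timecode: 02:03:45:00.

02:03:45:00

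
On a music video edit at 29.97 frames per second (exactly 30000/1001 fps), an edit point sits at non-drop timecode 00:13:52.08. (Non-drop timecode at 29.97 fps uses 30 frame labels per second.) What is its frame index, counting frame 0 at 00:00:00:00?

24968

Total seconds to the label: (0 × 3600 + 13 × 60 + 52) = 832.
Frame index = 832 × 30 + 8 = 24968.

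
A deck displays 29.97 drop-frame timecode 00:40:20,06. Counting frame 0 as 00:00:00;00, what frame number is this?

72534

As if non-drop at 30 labels/s: (0 × 3600 + 40 × 60 + 20) × 30 + 6 = 72606.
Minute boundaries passed: 40; those not divisible by 10: 40 − 4 = 36; dropped labels = 2 × 36 = 72.
Actual frame index = 72606 − 72 = 72534.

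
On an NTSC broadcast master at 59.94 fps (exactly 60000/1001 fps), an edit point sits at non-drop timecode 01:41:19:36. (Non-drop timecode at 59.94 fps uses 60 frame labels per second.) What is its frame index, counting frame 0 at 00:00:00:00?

frame 364776

Total seconds to the label: (1 × 3600 + 41 × 60 + 19) = 6079.
Frame index = 6079 × 60 + 36 = 364776.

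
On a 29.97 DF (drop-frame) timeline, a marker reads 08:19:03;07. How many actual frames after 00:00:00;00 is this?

As if non-drop at 30 labels/s: (8 × 3600 + 19 × 60 + 3) × 30 + 7 = 898297.
Minute boundaries passed: 499; those not divisible by 10: 499 − 49 = 450; dropped labels = 2 × 450 = 900.
Actual frame index = 898297 − 900 = 897397.

897397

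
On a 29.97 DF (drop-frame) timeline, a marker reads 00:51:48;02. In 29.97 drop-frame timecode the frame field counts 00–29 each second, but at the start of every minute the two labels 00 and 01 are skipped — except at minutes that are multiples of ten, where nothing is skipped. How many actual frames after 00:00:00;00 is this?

As if non-drop at 30 labels/s: (0 × 3600 + 51 × 60 + 48) × 30 + 2 = 93242.
Minute boundaries passed: 51; those not divisible by 10: 51 − 5 = 46; dropped labels = 2 × 46 = 92.
Actual frame index = 93242 − 92 = 93150.

93150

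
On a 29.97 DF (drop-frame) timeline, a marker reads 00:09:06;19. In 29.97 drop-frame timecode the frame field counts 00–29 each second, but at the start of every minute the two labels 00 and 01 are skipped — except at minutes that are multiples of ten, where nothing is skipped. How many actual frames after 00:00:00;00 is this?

16381

Complete 10-minute blocks: 0, each 17982 frames → 0.
Remaining 9 whole minutes in the current block: 1800 + 8 × 1798 = 16184 frames.
Within the current minute: 6 × 30 + 19 − 2 = 197 (labels ;00/;01 skipped at this minute). Total = 0 + 16184 + 197 = 16381.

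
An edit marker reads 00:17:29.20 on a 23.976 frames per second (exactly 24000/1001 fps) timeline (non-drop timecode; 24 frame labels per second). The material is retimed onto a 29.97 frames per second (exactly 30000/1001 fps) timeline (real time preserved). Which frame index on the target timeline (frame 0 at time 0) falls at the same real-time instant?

frame 31495

Source frame index: (0×3600 + 17×60 + 29) × 24 + 20 = 25196.
Real time: 25196 / (24000/1001) = 6305299/6000 s.
Target frame: (6305299/6000) × (30000/1001) = 31495.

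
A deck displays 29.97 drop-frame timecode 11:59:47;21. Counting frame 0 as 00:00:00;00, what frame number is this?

1294335

As if non-drop at 30 labels/s: (11 × 3600 + 59 × 60 + 47) × 30 + 21 = 1295631.
Minute boundaries passed: 719; those not divisible by 10: 719 − 71 = 648; dropped labels = 2 × 648 = 1296.
Actual frame index = 1295631 − 1296 = 1294335.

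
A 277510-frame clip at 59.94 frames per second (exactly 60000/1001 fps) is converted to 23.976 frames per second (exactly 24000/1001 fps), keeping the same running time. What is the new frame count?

Frames at target rate = 277510 × (24000/1001) / (60000/1001) = 111004.

111004 frames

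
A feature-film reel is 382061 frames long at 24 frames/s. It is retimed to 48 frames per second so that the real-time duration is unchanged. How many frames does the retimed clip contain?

Frames at target rate = 382061 × (48) / (24) = 764122.

764122 frames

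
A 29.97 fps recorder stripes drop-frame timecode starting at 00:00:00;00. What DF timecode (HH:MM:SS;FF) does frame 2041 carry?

Ten DF minutes hold 17982 frames, so frame 2041 lies in block 0 (frames 0–17981) with 2041 frames into that block.
The block's first minute is 1800 frames and the rest 1798 each; 2041 frames reaches minute 1, so 0 × 18 + 1 × 2 = 2 labels have been skipped so far.
Adding those back, label number 2041 + 2 = 2043 at 30 labels/s is 68 s + 3 f = 0 h 1 min 8 s frame 3, i.e. 00:01:08;03.

00:01:08;03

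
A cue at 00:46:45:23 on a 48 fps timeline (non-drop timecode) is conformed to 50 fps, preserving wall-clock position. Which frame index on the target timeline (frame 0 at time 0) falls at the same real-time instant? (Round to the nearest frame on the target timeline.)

frame 140274

Source frame index: (0×3600 + 46×60 + 45) × 48 + 23 = 134663.
Real time: 134663 / (48) = 134663/48 s.
Target frame: (134663/48) × (50) = 3366575/24 ≈ 140273.958 → 140274.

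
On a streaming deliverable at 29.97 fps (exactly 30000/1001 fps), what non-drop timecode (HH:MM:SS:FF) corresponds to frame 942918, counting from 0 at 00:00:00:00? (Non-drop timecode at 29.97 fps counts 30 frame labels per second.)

942918 ÷ 30 = 31430 full seconds, remainder 18 frames.
31430 s = 8 h 43 min 50 s.
Timecode: 08:43:50:18.

08:43:50:18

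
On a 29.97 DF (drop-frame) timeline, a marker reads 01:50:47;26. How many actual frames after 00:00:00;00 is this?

As if non-drop at 30 labels/s: (1 × 3600 + 50 × 60 + 47) × 30 + 26 = 199436.
Minute boundaries passed: 110; those not divisible by 10: 110 − 11 = 99; dropped labels = 2 × 99 = 198.
Actual frame index = 199436 − 198 = 199238.

199238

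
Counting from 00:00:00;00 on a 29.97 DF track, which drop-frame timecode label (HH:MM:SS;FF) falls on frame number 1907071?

17:40:32;19

Each 10-minute DF block holds 10 × 60 × 30 − 9 × 2 = 17982 frames. 1907071 ÷ 17982 → 106 full blocks, remainder 979.
Within the partial block the first minute is 1800 frames and each further minute 1798, so 0 further minute boundaries passed. Total skipped labels = 18 × 106 + 2 × 0 = 1908.
Non-drop label index = 1907071 + 1908 = 1908979; at 30 labels/s that is 17:40:32:19, i.e. DF 17:40:32;19.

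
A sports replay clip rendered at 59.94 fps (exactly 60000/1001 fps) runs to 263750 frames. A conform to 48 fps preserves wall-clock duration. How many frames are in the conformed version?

Target frames = source frames × (target rate / source rate) = 263750 × (48)/(60000/1001) = 263750 × 1001/1250 = 211211.

211211 frames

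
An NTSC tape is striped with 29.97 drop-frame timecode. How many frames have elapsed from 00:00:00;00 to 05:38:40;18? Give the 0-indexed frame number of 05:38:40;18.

As if non-drop at 30 labels/s: (5 × 3600 + 38 × 60 + 40) × 30 + 18 = 609618.
Minute boundaries passed: 338; those not divisible by 10: 338 − 33 = 305; dropped labels = 2 × 305 = 610.
Actual frame index = 609618 − 610 = 609008.

609008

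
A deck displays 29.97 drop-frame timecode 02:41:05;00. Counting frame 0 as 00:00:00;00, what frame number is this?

289660

As if non-drop at 30 labels/s: (2 × 3600 + 41 × 60 + 5) × 30 + 0 = 289950.
Minute boundaries passed: 161; those not divisible by 10: 161 − 16 = 145; dropped labels = 2 × 145 = 290.
Actual frame index = 289950 − 290 = 289660.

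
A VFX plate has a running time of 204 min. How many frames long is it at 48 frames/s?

587520 frames

204 min = 12240 s.
Frames = 12240 × 48 = 587520.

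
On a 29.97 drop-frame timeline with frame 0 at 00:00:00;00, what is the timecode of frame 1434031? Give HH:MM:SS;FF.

13:17:28;27

Ten DF minutes hold 17982 frames, so frame 1434031 lies in block 79 (frames 1420578–1438559) with 13453 frames into that block.
The block's first minute is 1800 frames and the rest 1798 each; 13453 frames reaches minute 7, so 79 × 18 + 7 × 2 = 1436 labels have been skipped so far.
Adding those back, label number 1434031 + 1436 = 1435467 at 30 labels/s is 47848 s + 27 f = 13 h 17 min 28 s frame 27, i.e. 13:17:28;27.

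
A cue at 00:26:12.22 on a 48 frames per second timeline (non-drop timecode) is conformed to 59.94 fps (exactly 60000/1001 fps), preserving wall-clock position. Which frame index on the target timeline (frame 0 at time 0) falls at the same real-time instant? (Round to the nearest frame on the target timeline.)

frame 94253

Source frame index: (0×3600 + 26×60 + 12) × 48 + 22 = 75478.
Real time: 75478 / (48) = 37739/24 s.
Target frame: (37739/24) × (60000/1001) = 7257500/77 ≈ 94253.247 → 94253.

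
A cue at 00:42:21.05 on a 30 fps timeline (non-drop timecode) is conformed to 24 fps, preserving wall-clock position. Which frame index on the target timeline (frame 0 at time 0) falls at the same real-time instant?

Source frame index: (0×3600 + 42×60 + 21) × 30 + 5 = 76235.
Real time: 76235 / (30) = 15247/6 s.
Target frame: (15247/6) × (24) = 60988.

frame 60988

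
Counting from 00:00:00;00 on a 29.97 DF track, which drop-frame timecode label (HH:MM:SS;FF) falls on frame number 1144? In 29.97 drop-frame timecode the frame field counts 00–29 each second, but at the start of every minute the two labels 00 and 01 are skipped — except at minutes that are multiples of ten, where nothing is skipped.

00:00:38;04

Each 10-minute DF block holds 10 × 60 × 30 − 9 × 2 = 17982 frames. 1144 ÷ 17982 → 0 full blocks, remainder 1144.
Within the partial block the first minute is 1800 frames and each further minute 1798, so 0 further minute boundaries passed. Total skipped labels = 18 × 0 + 2 × 0 = 0.
Non-drop label index = 1144 + 0 = 1144; at 30 labels/s that is 00:00:38:04, i.e. DF 00:00:38;04.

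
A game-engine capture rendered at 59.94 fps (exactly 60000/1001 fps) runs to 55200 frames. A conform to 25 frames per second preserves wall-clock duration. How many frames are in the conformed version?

Target frames = source frames × (target rate / source rate) = 55200 × (25)/(60000/1001) = 55200 × 1001/2400 = 23023.

23023 frames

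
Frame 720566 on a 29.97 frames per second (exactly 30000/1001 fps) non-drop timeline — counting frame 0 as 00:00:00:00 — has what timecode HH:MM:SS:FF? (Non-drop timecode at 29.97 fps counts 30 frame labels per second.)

06:40:18:26

720566 ÷ 30 = 24018 full seconds, remainder 26 frames.
24018 s = 6 h 40 min 18 s.
Timecode: 06:40:18:26.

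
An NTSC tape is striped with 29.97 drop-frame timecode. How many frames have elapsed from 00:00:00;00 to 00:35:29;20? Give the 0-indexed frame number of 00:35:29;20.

63826

As if non-drop at 30 labels/s: (0 × 3600 + 35 × 60 + 29) × 30 + 20 = 63890.
Minute boundaries passed: 35; those not divisible by 10: 35 − 3 = 32; dropped labels = 2 × 32 = 64.
Actual frame index = 63890 − 64 = 63826.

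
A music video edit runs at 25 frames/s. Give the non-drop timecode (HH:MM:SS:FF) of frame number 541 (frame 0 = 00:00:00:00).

00:00:21:16

541 ÷ 25 = 21 full seconds, remainder 16 frames.
21 s = 0 h 0 min 21 s.
Timecode: 00:00:21:16.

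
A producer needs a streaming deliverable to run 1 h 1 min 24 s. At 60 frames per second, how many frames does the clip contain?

221040 frames

1 h 1 min 24 s = 3684 s.
Frames = 3684 × 60 = 221040.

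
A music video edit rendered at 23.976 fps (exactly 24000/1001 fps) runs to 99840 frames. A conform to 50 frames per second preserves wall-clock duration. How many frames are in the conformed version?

Target frames = source frames × (target rate / source rate) = 99840 × (50)/(24000/1001) = 99840 × 1001/480 = 208208.

208208 frames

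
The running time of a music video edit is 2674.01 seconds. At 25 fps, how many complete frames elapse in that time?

Frames = 2674.01 × 25 = 267401/4 ≈ 66850.2500.
Complete frames: 66850.

66850 frames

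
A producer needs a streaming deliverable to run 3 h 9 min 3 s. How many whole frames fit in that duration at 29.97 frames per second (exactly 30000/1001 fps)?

339950 frames

3 h 9 min 3 s = 11343 s.
Frames = 11343 × 30000/1001 = 340290000/1001 ≈ 339950.0500.
Complete frames: 339950.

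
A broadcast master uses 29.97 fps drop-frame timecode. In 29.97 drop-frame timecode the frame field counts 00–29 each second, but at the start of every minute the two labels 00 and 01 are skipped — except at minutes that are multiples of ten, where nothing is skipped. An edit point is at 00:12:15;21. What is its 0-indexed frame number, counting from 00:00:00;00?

Complete 10-minute blocks: 1, each 17982 frames → 17982.
Remaining 2 whole minutes in the current block: 1800 + 1 × 1798 = 3598 frames.
Within the current minute: 15 × 30 + 21 − 2 = 469 (labels ;00/;01 skipped at this minute). Total = 17982 + 3598 + 469 = 22049.

22049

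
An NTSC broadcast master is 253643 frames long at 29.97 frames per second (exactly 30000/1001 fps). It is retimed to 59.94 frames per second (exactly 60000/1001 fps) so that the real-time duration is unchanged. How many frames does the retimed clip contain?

Frames at target rate = 253643 × (60000/1001) / (30000/1001) = 507286.

507286 frames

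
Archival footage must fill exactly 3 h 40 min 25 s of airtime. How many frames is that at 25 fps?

330625 frames

3 h 40 min 25 s = 13225 s.
Frames = 13225 × 25 = 330625.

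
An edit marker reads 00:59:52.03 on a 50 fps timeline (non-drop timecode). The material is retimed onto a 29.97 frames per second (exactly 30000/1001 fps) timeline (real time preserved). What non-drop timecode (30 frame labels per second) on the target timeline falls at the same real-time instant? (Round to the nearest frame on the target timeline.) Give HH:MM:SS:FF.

00:59:48:14

Source frame index: (0×3600 + 59×60 + 52) × 50 + 3 = 179603.
Real time: 179603 / (50) = 179603/50 s.
Target frame: (179603/50) × (30000/1001) = 107761800/1001 ≈ 107654.146 → 107654.
At 30 labels/s: frame 107654 → 00:59:48:14.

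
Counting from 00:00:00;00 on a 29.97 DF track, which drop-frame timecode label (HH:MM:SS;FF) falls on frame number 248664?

Ten DF minutes hold 17982 frames, so frame 248664 lies in block 13 (frames 233766–251747) with 14898 frames into that block.
The block's first minute is 1800 frames and the rest 1798 each; 14898 frames reaches minute 8, so 13 × 18 + 8 × 2 = 250 labels have been skipped so far.
Adding those back, label number 248664 + 250 = 248914 at 30 labels/s is 8297 s + 4 f = 2 h 18 min 17 s frame 4, i.e. 02:18:17;04.

02:18:17;04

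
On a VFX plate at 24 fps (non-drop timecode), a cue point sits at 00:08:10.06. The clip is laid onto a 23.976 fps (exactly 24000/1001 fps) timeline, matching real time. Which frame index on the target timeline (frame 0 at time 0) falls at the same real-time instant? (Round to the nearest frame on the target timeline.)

frame 11754

Source frame index: (0×3600 + 8×60 + 10) × 24 + 6 = 11766.
Real time: 11766 / (24) = 1961/4 s.
Target frame: (1961/4) × (24000/1001) = 11766000/1001 ≈ 11754.246 → 11754.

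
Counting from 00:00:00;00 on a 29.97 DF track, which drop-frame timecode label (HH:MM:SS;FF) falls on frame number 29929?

00:16:38;19

Each 10-minute DF block holds 10 × 60 × 30 − 9 × 2 = 17982 frames. 29929 ÷ 17982 → 1 full block, remainder 11947.
Within the partial block the first minute is 1800 frames and each further minute 1798, so 6 further minute boundaries passed. Total skipped labels = 18 × 1 + 2 × 6 = 30.
Non-drop label index = 29929 + 30 = 29959; at 30 labels/s that is 00:16:38:19, i.e. DF 00:16:38;19.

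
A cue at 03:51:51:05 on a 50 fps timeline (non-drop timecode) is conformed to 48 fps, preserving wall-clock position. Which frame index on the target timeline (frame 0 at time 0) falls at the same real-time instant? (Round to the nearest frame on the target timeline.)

Source frame index: (3×3600 + 51×60 + 51) × 50 + 5 = 695555.
Real time: 695555 / (50) = 139111/10 s.
Target frame: (139111/10) × (48) = 3338664/5 ≈ 667732.800 → 667733.

frame 667733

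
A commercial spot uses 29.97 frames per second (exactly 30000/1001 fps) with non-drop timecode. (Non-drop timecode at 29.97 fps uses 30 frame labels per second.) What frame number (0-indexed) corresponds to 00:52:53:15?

frame 95205

Total seconds to the label: (0 × 3600 + 52 × 60 + 53) = 3173.
Frame index = 3173 × 30 + 15 = 95205.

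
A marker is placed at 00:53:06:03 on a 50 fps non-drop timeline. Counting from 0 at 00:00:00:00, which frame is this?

159303

Total seconds to the label: (0 × 3600 + 53 × 60 + 6) = 3186.
Frame index = 3186 × 50 + 3 = 159303.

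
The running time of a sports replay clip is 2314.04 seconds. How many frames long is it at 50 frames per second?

115702 frames

Frames = 2314.04 × 50 = 115702.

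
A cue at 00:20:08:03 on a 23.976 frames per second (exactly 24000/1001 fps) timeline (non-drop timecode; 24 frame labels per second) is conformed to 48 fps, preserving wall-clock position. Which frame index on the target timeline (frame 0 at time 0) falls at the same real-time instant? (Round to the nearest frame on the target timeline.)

Source frame index: (0×3600 + 20×60 + 8) × 24 + 3 = 28995.
Real time: 28995 / (24000/1001) = 1934933/1600 s.
Target frame: (1934933/1600) × (48) = 5804799/100 ≈ 58047.990 → 58048.

frame 58048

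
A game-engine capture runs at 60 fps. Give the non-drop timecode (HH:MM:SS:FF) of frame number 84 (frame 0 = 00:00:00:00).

84 ÷ 60 = 1 full seconds, remainder 24 frames.
1 s = 0 h 0 min 1 s.
Timecode: 00:00:01:24.

00:00:01:24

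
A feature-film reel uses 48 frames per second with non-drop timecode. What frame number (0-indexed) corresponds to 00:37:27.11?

frame 107867

Total seconds to the label: (0 × 3600 + 37 × 60 + 27) = 2247.
Frame index = 2247 × 48 + 11 = 107867.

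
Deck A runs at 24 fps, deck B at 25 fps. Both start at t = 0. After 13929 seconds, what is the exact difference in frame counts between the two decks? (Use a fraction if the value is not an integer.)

A emits 24 × 13929 = 334296 frames; B emits 25 × 13929 = 348225.
Difference = 13929 frames; B is ahead of A.

13929 frames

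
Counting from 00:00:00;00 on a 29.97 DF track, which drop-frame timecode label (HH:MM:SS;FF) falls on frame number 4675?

00:02:35;29

Ten DF minutes hold 17982 frames, so frame 4675 lies in block 0 (frames 0–17981) with 4675 frames into that block.
The block's first minute is 1800 frames and the rest 1798 each; 4675 frames reaches minute 2, so 0 × 18 + 2 × 2 = 4 labels have been skipped so far.
Adding those back, label number 4675 + 4 = 4679 at 30 labels/s is 155 s + 29 f = 0 h 2 min 35 s frame 29, i.e. 00:02:35;29.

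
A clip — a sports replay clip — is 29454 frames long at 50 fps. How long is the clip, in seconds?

Running time = 29454 / (50) = 589.08 s.

589.08 seconds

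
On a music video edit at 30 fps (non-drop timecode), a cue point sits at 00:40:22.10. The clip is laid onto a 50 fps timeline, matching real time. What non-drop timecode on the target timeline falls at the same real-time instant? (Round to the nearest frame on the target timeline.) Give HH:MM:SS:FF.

00:40:22:17

Source frame index: (0×3600 + 40×60 + 22) × 30 + 10 = 72670.
Real time: 72670 / (30) = 7267/3 s.
Target frame: (7267/3) × (50) = 363350/3 ≈ 121116.667 → 121117.
At 50 labels/s: frame 121117 → 00:40:22:17.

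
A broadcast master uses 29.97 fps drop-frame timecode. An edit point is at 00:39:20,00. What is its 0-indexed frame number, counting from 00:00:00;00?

70728

As if non-drop at 30 labels/s: (0 × 3600 + 39 × 60 + 20) × 30 + 0 = 70800.
Minute boundaries passed: 39; those not divisible by 10: 39 − 3 = 36; dropped labels = 2 × 36 = 72.
Actual frame index = 70800 − 72 = 70728.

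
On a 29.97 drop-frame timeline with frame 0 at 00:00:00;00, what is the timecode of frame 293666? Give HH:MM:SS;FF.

02:43:18;20

Each 10-minute DF block holds 10 × 60 × 30 − 9 × 2 = 17982 frames. 293666 ÷ 17982 → 16 full blocks, remainder 5954.
Within the partial block the first minute is 1800 frames and each further minute 1798, so 3 further minute boundaries passed. Total skipped labels = 18 × 16 + 2 × 3 = 294.
Non-drop label index = 293666 + 294 = 293960; at 30 labels/s that is 02:43:18:20, i.e. DF 02:43:18;20.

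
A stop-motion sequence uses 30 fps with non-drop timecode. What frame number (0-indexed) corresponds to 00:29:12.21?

Total seconds to the label: (0 × 3600 + 29 × 60 + 12) = 1752.
Frame index = 1752 × 30 + 21 = 52581.

frame 52581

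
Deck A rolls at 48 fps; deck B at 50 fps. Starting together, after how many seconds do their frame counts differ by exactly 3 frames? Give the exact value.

1.5 seconds

The gap grows by |50 − 48| = 2 frames per second.
Time for a 3-frame gap: 3 ÷ (2) = 1.5 s.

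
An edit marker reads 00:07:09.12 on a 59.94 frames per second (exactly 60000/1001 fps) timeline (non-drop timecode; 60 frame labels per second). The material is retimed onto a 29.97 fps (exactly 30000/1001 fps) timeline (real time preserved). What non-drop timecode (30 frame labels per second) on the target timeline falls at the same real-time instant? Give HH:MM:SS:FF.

00:07:09:06

Source frame index: (0×3600 + 7×60 + 9) × 60 + 12 = 25752.
Real time: 25752 / (60000/1001) = 1074073/2500 s.
Target frame: (1074073/2500) × (30000/1001) = 12876.
At 30 labels/s: frame 12876 → 00:07:09:06.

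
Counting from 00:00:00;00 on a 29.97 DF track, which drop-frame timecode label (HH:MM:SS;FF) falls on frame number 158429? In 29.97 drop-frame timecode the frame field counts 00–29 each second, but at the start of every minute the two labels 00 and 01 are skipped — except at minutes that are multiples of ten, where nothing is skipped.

Ten DF minutes hold 17982 frames, so frame 158429 lies in block 8 (frames 143856–161837) with 14573 frames into that block.
The block's first minute is 1800 frames and the rest 1798 each; 14573 frames reaches minute 8, so 8 × 18 + 8 × 2 = 160 labels have been skipped so far.
Adding those back, label number 158429 + 160 = 158589 at 30 labels/s is 5286 s + 9 f = 1 h 28 min 6 s frame 9, i.e. 01:28:06;09.

01:28:06;09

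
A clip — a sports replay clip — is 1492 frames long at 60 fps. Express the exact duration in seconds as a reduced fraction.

Running time = 1492 ÷ (60) = 1492 × 1/60 = 373/15 s.

373/15 seconds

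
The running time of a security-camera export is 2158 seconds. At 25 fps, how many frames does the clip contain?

Frames = 2158 × 25 = 53950.

53950 frames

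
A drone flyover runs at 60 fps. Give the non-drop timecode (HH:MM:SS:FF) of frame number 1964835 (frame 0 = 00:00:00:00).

09:05:47:15

1964835 ÷ 60 = 32747 full seconds, remainder 15 frames.
32747 s = 9 h 5 min 47 s.
Timecode: 09:05:47:15.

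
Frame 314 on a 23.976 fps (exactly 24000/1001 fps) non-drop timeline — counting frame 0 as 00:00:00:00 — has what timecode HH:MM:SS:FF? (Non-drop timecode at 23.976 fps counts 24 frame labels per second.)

00:00:13:02

314 ÷ 24 = 13 full seconds, remainder 2 frames.
13 s = 0 h 0 min 13 s.
Timecode: 00:00:13:02.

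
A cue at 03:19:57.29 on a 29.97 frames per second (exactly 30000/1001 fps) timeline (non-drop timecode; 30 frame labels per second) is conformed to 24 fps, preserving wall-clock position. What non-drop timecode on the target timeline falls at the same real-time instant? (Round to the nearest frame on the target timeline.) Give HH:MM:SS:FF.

Source frame index: (3×3600 + 19×60 + 57) × 30 + 29 = 359939.
Real time: 359939 / (30000/1001) = 360298939/30000 s.
Target frame: (360298939/30000) × (24) = 360298939/1250 ≈ 288239.151 → 288239.
At 24 labels/s: frame 288239 → 03:20:09:23.

03:20:09:23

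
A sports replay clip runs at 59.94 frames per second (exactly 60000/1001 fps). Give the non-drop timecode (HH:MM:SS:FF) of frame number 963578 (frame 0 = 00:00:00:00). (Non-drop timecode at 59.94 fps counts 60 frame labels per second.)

963578 ÷ 60 = 16059 full seconds, remainder 38 frames.
16059 s = 4 h 27 min 39 s.
Timecode: 04:27:39:38.

04:27:39:38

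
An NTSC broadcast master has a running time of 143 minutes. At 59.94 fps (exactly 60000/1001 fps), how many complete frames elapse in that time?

143 min = 8580 s.
Frames = 8580 × 60000/1001 = 3600000/7 ≈ 514285.7143.
Complete frames: 514285.

514285 frames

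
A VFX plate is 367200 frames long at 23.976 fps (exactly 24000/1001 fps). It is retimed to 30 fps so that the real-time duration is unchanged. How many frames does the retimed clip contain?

Target frames = source frames × (target rate / source rate) = 367200 × (30)/(24000/1001) = 367200 × 1001/800 = 459459.

459459 frames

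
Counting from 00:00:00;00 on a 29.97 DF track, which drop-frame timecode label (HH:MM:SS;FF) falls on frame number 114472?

01:03:39;16

Each 10-minute DF block holds 10 × 60 × 30 − 9 × 2 = 17982 frames. 114472 ÷ 17982 → 6 full blocks, remainder 6580.
Within the partial block the first minute is 1800 frames and each further minute 1798, so 3 further minute boundaries passed. Total skipped labels = 18 × 6 + 2 × 3 = 114.
Non-drop label index = 114472 + 114 = 114586; at 30 labels/s that is 01:03:39:16, i.e. DF 01:03:39;16.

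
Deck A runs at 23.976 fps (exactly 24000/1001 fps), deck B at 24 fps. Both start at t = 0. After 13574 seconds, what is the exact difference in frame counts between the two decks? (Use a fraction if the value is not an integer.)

A emits 24000/1001 × 13574 = 29616000/91 frames; B emits 24 × 13574 = 325776.
Difference = 29616/91 frames (≈ 325.4505); B is ahead of A.

29616/91 frames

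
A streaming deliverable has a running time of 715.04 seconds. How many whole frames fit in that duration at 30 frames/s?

Frames = 715.04 × 30 = 107256/5 ≈ 21451.2000.
Complete frames: 21451.

21451 frames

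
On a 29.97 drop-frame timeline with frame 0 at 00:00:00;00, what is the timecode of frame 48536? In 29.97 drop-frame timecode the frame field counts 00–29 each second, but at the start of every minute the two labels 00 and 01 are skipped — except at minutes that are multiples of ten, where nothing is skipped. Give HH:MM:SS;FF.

00:26:59;14

Each 10-minute DF block holds 10 × 60 × 30 − 9 × 2 = 17982 frames. 48536 ÷ 17982 → 2 full blocks, remainder 12572.
Within the partial block the first minute is 1800 frames and each further minute 1798, so 6 further minute boundaries passed. Total skipped labels = 18 × 2 + 2 × 6 = 48.
Non-drop label index = 48536 + 48 = 48584; at 30 labels/s that is 00:26:59:14, i.e. DF 00:26:59;14.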